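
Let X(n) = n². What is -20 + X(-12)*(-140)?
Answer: -20180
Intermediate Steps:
-20 + X(-12)*(-140) = -20 + (-12)²*(-140) = -20 + 144*(-140) = -20 - 20160 = -20180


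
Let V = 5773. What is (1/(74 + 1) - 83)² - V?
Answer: 6265051/5625 ≈ 1113.8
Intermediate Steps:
(1/(74 + 1) - 83)² - V = (1/(74 + 1) - 83)² - 1*5773 = (1/75 - 83)² - 5773 = (-6224/75)² - 5773 = 38738176/5625 - 5773 = 6265051/5625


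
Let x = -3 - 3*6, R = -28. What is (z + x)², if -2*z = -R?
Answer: 1225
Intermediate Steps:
x = -21 (x = -3 - 18 = -21)
z = -14 (z = -(-1)*(-28)/2 = -½*28 = -14)
(z + x)² = (-14 - 21)² = (-35)² = 1225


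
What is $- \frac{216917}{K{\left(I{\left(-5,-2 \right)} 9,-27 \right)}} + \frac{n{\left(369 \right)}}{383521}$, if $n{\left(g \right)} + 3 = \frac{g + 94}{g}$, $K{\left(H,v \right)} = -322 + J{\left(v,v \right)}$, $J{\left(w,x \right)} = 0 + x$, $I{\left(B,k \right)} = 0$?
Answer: $\frac{30697930710577}{49390217901} \approx 621.54$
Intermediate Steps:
$J{\left(w,x \right)} = x$
$K{\left(H,v \right)} = -322 + v$
$n{\left(g \right)} = -3 + \frac{94 + g}{g}$ ($n{\left(g \right)} = -3 + \frac{g + 94}{g} = -3 + \frac{94 + g}{g}$)
$- \frac{216917}{K{\left(I{\left(-5,-2 \right)} 9,-27 \right)}} + \frac{n{\left(369 \right)}}{383521} = - \frac{216917}{-322 - 27} + \frac{-2 + \frac{94}{369}}{383521} = - \frac{216917}{-349} + \left(-2 + 94 \cdot \frac{1}{369}\right) \frac{1}{383521} = \left(-216917\right) \left(- \frac{1}{349}\right) + \left(-2 + \frac{94}{369}\right) \frac{1}{383521} = \frac{216917}{349} - \frac{644}{141519249} = \frac{30697930710577}{49390217901}$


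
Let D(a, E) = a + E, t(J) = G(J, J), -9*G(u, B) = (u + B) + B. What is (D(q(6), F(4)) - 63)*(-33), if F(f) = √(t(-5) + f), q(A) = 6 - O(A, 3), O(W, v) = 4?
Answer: 2013 - 11*√51 ≈ 1934.4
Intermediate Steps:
G(u, B) = -2*B/9 - u/9 (G(u, B) = -((u + B) + B)/9 = -((B + u) + B)/9 = -(u + 2*B)/9 = -2*B/9 - u/9)
t(J) = -J/3 (t(J) = -2*J/9 - J/9 = -J/3)
q(A) = 2 (q(A) = 6 - 1*4 = 6 - 4 = 2)
F(f) = √(5/3 + f) (F(f) = √(-⅓*(-5) + f) = √(5/3 + f))
D(a, E) = E + a
(D(q(6), F(4)) - 63)*(-33) = ((√(15 + 9*4)/3 + 2) - 63)*(-33) = ((√(15 + 36)/3 + 2) - 63)*(-33) = ((√51/3 + 2) - 63)*(-33) = ((2 + √51/3) - 63)*(-33) = (-61 + √51/3)*(-33) = 2013 - 11*√51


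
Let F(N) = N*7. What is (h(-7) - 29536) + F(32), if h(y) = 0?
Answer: -29312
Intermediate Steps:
F(N) = 7*N
(h(-7) - 29536) + F(32) = (0 - 29536) + 7*32 = -29536 + 224 = -29312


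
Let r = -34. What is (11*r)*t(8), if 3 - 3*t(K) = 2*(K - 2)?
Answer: 1122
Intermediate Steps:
t(K) = 7/3 - 2*K/3 (t(K) = 1 - 2*(K - 2)/3 = 1 - 2*(-2 + K)/3 = 1 - (-4 + 2*K)/3 = 1 + (4/3 - 2*K/3) = 7/3 - 2*K/3)
(11*r)*t(8) = (11*(-34))*(7/3 - 2/3*8) = -374*(7/3 - 16/3) = -374*(-3) = 1122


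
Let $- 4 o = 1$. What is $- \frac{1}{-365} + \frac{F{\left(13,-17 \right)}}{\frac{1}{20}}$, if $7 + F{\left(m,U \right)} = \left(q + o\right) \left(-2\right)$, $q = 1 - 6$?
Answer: $\frac{25551}{365} \approx 70.003$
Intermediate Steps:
$o = - \frac{1}{4}$ ($o = \left(- \frac{1}{4}\right) 1 = - \frac{1}{4} \approx -0.25$)
$q = -5$ ($q = 1 - 6 = -5$)
$F{\left(m,U \right)} = \frac{7}{2}$ ($F{\left(m,U \right)} = -7 + \left(-5 - \frac{1}{4}\right) \left(-2\right) = -7 - - \frac{21}{2} = -7 + \frac{21}{2} = \frac{7}{2}$)
$- \frac{1}{-365} + \frac{F{\left(13,-17 \right)}}{\frac{1}{20}} = - \frac{1}{-365} + \frac{7}{2 \cdot \frac{1}{20}} = \left(-1\right) \left(- \frac{1}{365}\right) + \frac{7 \frac{1}{\frac{1}{20}}}{2} = \frac{1}{365} + \frac{7}{2} \cdot 20 = \frac{1}{365} + 70 = \frac{25551}{365}$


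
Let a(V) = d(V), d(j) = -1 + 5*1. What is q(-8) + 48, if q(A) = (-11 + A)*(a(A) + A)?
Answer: 124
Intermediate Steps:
d(j) = 4 (d(j) = -1 + 5 = 4)
a(V) = 4
q(A) = (-11 + A)*(4 + A)
q(-8) + 48 = (-44 + (-8)² - 7*(-8)) + 48 = (-44 + 64 + 56) + 48 = 76 + 48 = 124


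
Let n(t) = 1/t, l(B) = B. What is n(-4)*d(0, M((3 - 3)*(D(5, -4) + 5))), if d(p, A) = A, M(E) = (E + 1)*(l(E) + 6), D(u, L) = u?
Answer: -3/2 ≈ -1.5000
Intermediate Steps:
M(E) = (1 + E)*(6 + E) (M(E) = (E + 1)*(E + 6) = (1 + E)*(6 + E))
n(-4)*d(0, M((3 - 3)*(D(5, -4) + 5))) = (6 + ((3 - 3)*(5 + 5))² + 7*((3 - 3)*(5 + 5)))/(-4) = -(6 + (0*10)² + 7*(0*10))/4 = -(6 + 0² + 7*0)/4 = -(6 + 0 + 0)/4 = -¼*6 = -3/2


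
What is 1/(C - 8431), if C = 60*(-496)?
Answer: -1/38191 ≈ -2.6184e-5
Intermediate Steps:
C = -29760
1/(C - 8431) = 1/(-29760 - 8431) = 1/(-38191) = -1/38191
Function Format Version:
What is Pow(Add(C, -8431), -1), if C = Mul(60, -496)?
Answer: Rational(-1, 38191) ≈ -2.6184e-5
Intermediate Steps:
C = -29760
Pow(Add(C, -8431), -1) = Pow(Add(-29760, -8431), -1) = Pow(-38191, -1) = Rational(-1, 38191)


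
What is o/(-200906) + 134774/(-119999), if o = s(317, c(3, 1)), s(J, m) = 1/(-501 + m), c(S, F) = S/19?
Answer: -13561254106417/12074561457816 ≈ -1.1231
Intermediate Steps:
c(S, F) = S/19 (c(S, F) = S*(1/19) = S/19)
o = -19/9516 (o = 1/(-501 + (1/19)*3) = 1/(-501 + 3/19) = 1/(-9516/19) = -19/9516 ≈ -0.0019966)
o/(-200906) + 134774/(-119999) = -19/9516/(-200906) + 134774/(-119999) = -19/9516*(-1/200906) + 134774*(-1/119999) = 1/100622184 - 134774/119999 = -13561254106417/12074561457816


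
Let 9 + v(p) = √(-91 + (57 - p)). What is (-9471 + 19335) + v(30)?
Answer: 9855 + 8*I ≈ 9855.0 + 8.0*I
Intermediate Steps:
v(p) = -9 + √(-34 - p) (v(p) = -9 + √(-91 + (57 - p)) = -9 + √(-34 - p))
(-9471 + 19335) + v(30) = (-9471 + 19335) + (-9 + √(-34 - 1*30)) = 9864 + (-9 + √(-34 - 30)) = 9864 + (-9 + √(-64)) = 9864 + (-9 + 8*I) = 9855 + 8*I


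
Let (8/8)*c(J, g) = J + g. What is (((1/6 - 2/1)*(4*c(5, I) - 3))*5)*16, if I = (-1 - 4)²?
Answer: -17160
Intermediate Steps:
I = 25 (I = (-5)² = 25)
c(J, g) = J + g
(((1/6 - 2/1)*(4*c(5, I) - 3))*5)*16 = (((1/6 - 2/1)*(4*(5 + 25) - 3))*5)*16 = (((1*(⅙) - 2*1)*(4*30 - 3))*5)*16 = (((⅙ - 2)*(120 - 3))*5)*16 = (-11/6*117*5)*16 = -429/2*5*16 = -2145/2*16 = -17160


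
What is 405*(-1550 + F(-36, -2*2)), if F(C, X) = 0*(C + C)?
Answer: -627750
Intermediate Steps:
F(C, X) = 0 (F(C, X) = 0*(2*C) = 0)
405*(-1550 + F(-36, -2*2)) = 405*(-1550 + 0) = 405*(-1550) = -627750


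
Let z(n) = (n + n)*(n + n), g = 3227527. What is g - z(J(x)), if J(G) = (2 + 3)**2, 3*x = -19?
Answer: 3225027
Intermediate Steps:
x = -19/3 (x = (1/3)*(-19) = -19/3 ≈ -6.3333)
J(G) = 25 (J(G) = 5**2 = 25)
z(n) = 4*n**2 (z(n) = (2*n)*(2*n) = 4*n**2)
g - z(J(x)) = 3227527 - 4*25**2 = 3227527 - 4*625 = 3227527 - 1*2500 = 3227527 - 2500 = 3225027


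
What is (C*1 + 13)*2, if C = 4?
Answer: 34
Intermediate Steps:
(C*1 + 13)*2 = (4*1 + 13)*2 = (4 + 13)*2 = 17*2 = 34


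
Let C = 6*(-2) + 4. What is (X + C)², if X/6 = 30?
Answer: 29584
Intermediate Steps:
X = 180 (X = 6*30 = 180)
C = -8 (C = -12 + 4 = -8)
(X + C)² = (180 - 8)² = 172² = 29584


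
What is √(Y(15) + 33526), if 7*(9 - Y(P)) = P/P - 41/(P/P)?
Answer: √1643495/7 ≈ 183.14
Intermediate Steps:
Y(P) = 103/7 (Y(P) = 9 - (P/P - 41/(P/P))/7 = 9 - (1 - 41/1)/7 = 9 - (1 - 41*1)/7 = 9 - (1 - 41)/7 = 9 - ⅐*(-40) = 9 + 40/7 = 103/7)
√(Y(15) + 33526) = √(103/7 + 33526) = √(234785/7) = √1643495/7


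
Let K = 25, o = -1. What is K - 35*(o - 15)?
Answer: 585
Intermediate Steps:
K - 35*(o - 15) = 25 - 35*(-1 - 15) = 25 - 35*(-16) = 25 + 560 = 585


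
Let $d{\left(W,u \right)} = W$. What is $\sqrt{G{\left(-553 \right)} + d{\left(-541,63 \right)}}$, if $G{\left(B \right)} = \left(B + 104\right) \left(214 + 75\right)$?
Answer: $3 i \sqrt{14478} \approx 360.97 i$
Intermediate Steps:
$G{\left(B \right)} = 30056 + 289 B$ ($G{\left(B \right)} = \left(104 + B\right) 289 = 30056 + 289 B$)
$\sqrt{G{\left(-553 \right)} + d{\left(-541,63 \right)}} = \sqrt{\left(30056 + 289 \left(-553\right)\right) - 541} = \sqrt{\left(30056 - 159817\right) - 541} = \sqrt{-129761 - 541} = \sqrt{-130302} = 3 i \sqrt{14478}$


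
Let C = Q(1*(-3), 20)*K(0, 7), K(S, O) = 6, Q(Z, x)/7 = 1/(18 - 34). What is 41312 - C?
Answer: 330517/8 ≈ 41315.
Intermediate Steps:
Q(Z, x) = -7/16 (Q(Z, x) = 7/(18 - 34) = 7/(-16) = 7*(-1/16) = -7/16)
C = -21/8 (C = -7/16*6 = -21/8 ≈ -2.6250)
41312 - C = 41312 - 1*(-21/8) = 41312 + 21/8 = 330517/8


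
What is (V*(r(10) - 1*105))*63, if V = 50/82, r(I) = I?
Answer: -149625/41 ≈ -3649.4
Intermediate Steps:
V = 25/41 (V = 50*(1/82) = 25/41 ≈ 0.60976)
(V*(r(10) - 1*105))*63 = (25*(10 - 1*105)/41)*63 = (25*(10 - 105)/41)*63 = ((25/41)*(-95))*63 = -2375/41*63 = -149625/41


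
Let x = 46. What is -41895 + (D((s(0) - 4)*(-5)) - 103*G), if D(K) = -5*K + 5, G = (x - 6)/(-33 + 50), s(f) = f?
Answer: -717950/17 ≈ -42232.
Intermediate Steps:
G = 40/17 (G = (46 - 6)/(-33 + 50) = 40/17 ≈ 2.3529)
D(K) = 5 - 5*K
-41895 + (D((s(0) - 4)*(-5)) - 103*G) = -41895 + ((5 - 5*(0 - 4)*(-5)) - 103*40/17) = -41895 + ((5 - (-20)*(-5)) - 4120/17) = -41895 + ((5 - 5*20) - 4120/17) = -41895 + ((5 - 100) - 4120/17) = -41895 + (-95 - 4120/17) = -41895 - 5735/17 = -717950/17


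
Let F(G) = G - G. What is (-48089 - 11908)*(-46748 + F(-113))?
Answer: 2804739756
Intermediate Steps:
F(G) = 0
(-48089 - 11908)*(-46748 + F(-113)) = (-48089 - 11908)*(-46748 + 0) = -59997*(-46748) = 2804739756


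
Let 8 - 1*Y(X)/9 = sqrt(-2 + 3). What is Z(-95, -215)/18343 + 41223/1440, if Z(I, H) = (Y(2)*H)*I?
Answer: 869703163/8804640 ≈ 98.778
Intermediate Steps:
Y(X) = 63 (Y(X) = 72 - 9*sqrt(-2 + 3) = 72 - 9*sqrt(1) = 72 - 9*1 = 72 - 9 = 63)
Z(I, H) = 63*H*I (Z(I, H) = (63*H)*I = 63*H*I)
Z(-95, -215)/18343 + 41223/1440 = (63*(-215)*(-95))/18343 + 41223/1440 = 1286775*(1/18343) + 41223*(1/1440) = 1286775/18343 + 13741/480 = 869703163/8804640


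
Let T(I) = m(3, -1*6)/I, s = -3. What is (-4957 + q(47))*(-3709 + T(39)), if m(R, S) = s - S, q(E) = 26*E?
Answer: 180086760/13 ≈ 1.3853e+7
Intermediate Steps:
m(R, S) = -3 - S
T(I) = 3/I (T(I) = (-3 - (-1)*6)/I = (-3 - 1*(-6))/I = (-3 + 6)/I = 3/I)
(-4957 + q(47))*(-3709 + T(39)) = (-4957 + 26*47)*(-3709 + 3/39) = (-4957 + 1222)*(-3709 + 3*(1/39)) = -3735*(-3709 + 1/13) = -3735*(-48216/13) = 180086760/13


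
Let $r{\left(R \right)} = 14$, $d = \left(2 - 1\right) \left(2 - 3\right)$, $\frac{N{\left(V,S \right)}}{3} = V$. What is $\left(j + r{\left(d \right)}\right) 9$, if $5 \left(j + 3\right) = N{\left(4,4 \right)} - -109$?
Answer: $\frac{1584}{5} \approx 316.8$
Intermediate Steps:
$N{\left(V,S \right)} = 3 V$
$d = -1$ ($d = 1 \left(-1\right) = -1$)
$j = \frac{106}{5}$ ($j = -3 + \frac{3 \cdot 4 - -109}{5} = -3 + \frac{12 + 109}{5} = -3 + \frac{1}{5} \cdot 121 = -3 + \frac{121}{5} = \frac{106}{5} \approx 21.2$)
$\left(j + r{\left(d \right)}\right) 9 = \left(\frac{106}{5} + 14\right) 9 = \frac{176}{5} \cdot 9 = \frac{1584}{5}$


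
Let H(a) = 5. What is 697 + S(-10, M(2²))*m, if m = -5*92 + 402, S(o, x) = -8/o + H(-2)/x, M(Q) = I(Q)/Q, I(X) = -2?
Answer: 6153/5 ≈ 1230.6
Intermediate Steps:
M(Q) = -2/Q
S(o, x) = -8/o + 5/x
m = -58 (m = -460 + 402 = -58)
697 + S(-10, M(2²))*m = 697 + (-8/(-10) + 5/((-2/(2²))))*(-58) = 697 + (-8*(-⅒) + 5/((-2/4)))*(-58) = 697 + (⅘ + 5/((-2*¼)))*(-58) = 697 + (⅘ + 5/(-½))*(-58) = 697 + (⅘ + 5*(-2))*(-58) = 697 + (⅘ - 10)*(-58) = 697 - 46/5*(-58) = 697 + 2668/5 = 6153/5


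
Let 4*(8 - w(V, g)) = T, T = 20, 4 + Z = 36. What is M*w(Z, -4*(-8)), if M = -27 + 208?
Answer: 543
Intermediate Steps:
Z = 32 (Z = -4 + 36 = 32)
w(V, g) = 3 (w(V, g) = 8 - ¼*20 = 8 - 5 = 3)
M = 181
M*w(Z, -4*(-8)) = 181*3 = 543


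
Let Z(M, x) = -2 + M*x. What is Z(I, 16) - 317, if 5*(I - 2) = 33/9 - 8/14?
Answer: -5819/21 ≈ -277.10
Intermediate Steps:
I = 55/21 (I = 2 + (33/9 - 8/14)/5 = 2 + (33*(⅑) - 8*1/14)/5 = 2 + (11/3 - 4/7)/5 = 2 + (⅕)*(65/21) = 2 + 13/21 = 55/21 ≈ 2.6190)
Z(I, 16) - 317 = (-2 + (55/21)*16) - 317 = (-2 + 880/21) - 317 = 838/21 - 317 = -5819/21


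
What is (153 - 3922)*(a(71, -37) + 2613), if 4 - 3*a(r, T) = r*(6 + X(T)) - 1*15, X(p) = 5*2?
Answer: -25335218/3 ≈ -8.4451e+6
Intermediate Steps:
X(p) = 10
a(r, T) = 19/3 - 16*r/3 (a(r, T) = 4/3 - (r*(6 + 10) - 1*15)/3 = 4/3 - (r*16 - 15)/3 = 4/3 - (16*r - 15)/3 = 4/3 - (-15 + 16*r)/3 = 4/3 + (5 - 16*r/3) = 19/3 - 16*r/3)
(153 - 3922)*(a(71, -37) + 2613) = (153 - 3922)*((19/3 - 16/3*71) + 2613) = -3769*((19/3 - 1136/3) + 2613) = -3769*(-1117/3 + 2613) = -3769*6722/3 = -25335218/3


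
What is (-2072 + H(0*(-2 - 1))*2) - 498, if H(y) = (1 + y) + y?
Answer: -2568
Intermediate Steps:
H(y) = 1 + 2*y
(-2072 + H(0*(-2 - 1))*2) - 498 = (-2072 + (1 + 2*(0*(-2 - 1)))*2) - 498 = (-2072 + (1 + 2*(0*(-3)))*2) - 498 = (-2072 + (1 + 2*0)*2) - 498 = (-2072 + (1 + 0)*2) - 498 = (-2072 + 1*2) - 498 = (-2072 + 2) - 498 = -2070 - 498 = -2568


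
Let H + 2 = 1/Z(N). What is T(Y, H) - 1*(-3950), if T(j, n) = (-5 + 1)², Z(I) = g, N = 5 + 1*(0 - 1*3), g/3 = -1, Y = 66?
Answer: 3966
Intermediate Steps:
g = -3 (g = 3*(-1) = -3)
N = 2 (N = 5 + 1*(0 - 3) = 5 + 1*(-3) = 5 - 3 = 2)
Z(I) = -3
H = -7/3 (H = -2 + 1/(-3) = -2 - ⅓ = -7/3 ≈ -2.3333)
T(j, n) = 16 (T(j, n) = (-4)² = 16)
T(Y, H) - 1*(-3950) = 16 - 1*(-3950) = 16 + 3950 = 3966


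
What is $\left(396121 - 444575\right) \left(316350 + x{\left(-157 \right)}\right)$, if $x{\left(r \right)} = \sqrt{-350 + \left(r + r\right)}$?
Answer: $-15328422900 - 96908 i \sqrt{166} \approx -1.5328 \cdot 10^{10} - 1.2486 \cdot 10^{6} i$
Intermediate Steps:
$x{\left(r \right)} = \sqrt{-350 + 2 r}$
$\left(396121 - 444575\right) \left(316350 + x{\left(-157 \right)}\right) = \left(396121 - 444575\right) \left(316350 + \sqrt{-350 + 2 \left(-157\right)}\right) = - 48454 \left(316350 + \sqrt{-350 - 314}\right) = - 48454 \left(316350 + \sqrt{-664}\right) = - 48454 \left(316350 + 2 i \sqrt{166}\right) = -15328422900 - 96908 i \sqrt{166}$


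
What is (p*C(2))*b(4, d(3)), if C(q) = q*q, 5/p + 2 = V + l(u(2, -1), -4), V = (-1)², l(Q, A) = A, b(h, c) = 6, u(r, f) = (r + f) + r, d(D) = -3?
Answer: -24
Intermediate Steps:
u(r, f) = f + 2*r (u(r, f) = (f + r) + r = f + 2*r)
V = 1
p = -1 (p = 5/(-2 + (1 - 4)) = 5/(-2 - 3) = 5/(-5) = 5*(-⅕) = -1)
C(q) = q²
(p*C(2))*b(4, d(3)) = -1*2²*6 = -1*4*6 = -4*6 = -24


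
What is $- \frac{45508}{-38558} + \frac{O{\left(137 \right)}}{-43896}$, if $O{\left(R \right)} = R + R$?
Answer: $\frac{496763569}{423135492} \approx 1.174$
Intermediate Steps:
$O{\left(R \right)} = 2 R$
$- \frac{45508}{-38558} + \frac{O{\left(137 \right)}}{-43896} = - \frac{45508}{-38558} + \frac{2 \cdot 137}{-43896} = \left(-45508\right) \left(- \frac{1}{38558}\right) + 274 \left(- \frac{1}{43896}\right) = \frac{22754}{19279} - \frac{137}{21948} = \frac{496763569}{423135492}$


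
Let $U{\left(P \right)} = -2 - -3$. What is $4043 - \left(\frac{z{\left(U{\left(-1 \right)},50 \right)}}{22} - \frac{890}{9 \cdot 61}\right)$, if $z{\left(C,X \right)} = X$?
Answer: $\frac{24411742}{6039} \approx 4042.3$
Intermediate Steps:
$U{\left(P \right)} = 1$ ($U{\left(P \right)} = -2 + 3 = 1$)
$4043 - \left(\frac{z{\left(U{\left(-1 \right)},50 \right)}}{22} - \frac{890}{9 \cdot 61}\right) = 4043 - \left(\frac{50}{22} - \frac{890}{9 \cdot 61}\right) = 4043 - \left(50 \cdot \frac{1}{22} - \frac{890}{549}\right) = 4043 - \left(\frac{25}{11} - \frac{890}{549}\right) = 4043 - \frac{3935}{6039} = \frac{24411742}{6039}$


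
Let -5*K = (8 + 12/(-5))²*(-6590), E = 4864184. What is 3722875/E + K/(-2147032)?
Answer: 1873096867573/2510470841800 ≈ 0.74611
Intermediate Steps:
K = 1033312/25 (K = -(8 + 12/(-5))²*(-6590)/5 = -(8 + 12*(-⅕))²*(-6590)/5 = -(8 - 12/5)²*(-6590)/5 = -(28/5)²*(-6590)/5 = -784*(-6590)/125 = -⅕*(-1033312/5) = 1033312/25 ≈ 41333.)
3722875/E + K/(-2147032) = 3722875/4864184 + (1033312/25)/(-2147032) = 3722875*(1/4864184) + (1033312/25)*(-1/2147032) = 286375/374168 - 129164/6709475 = 1873096867573/2510470841800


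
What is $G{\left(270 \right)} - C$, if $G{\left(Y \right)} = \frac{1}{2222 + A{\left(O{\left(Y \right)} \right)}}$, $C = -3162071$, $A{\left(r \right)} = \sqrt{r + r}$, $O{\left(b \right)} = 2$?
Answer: $\frac{7032445905}{2224} \approx 3.1621 \cdot 10^{6}$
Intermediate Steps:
$A{\left(r \right)} = \sqrt{2} \sqrt{r}$ ($A{\left(r \right)} = \sqrt{2 r} = \sqrt{2} \sqrt{r}$)
$G{\left(Y \right)} = \frac{1}{2224}$ ($G{\left(Y \right)} = \frac{1}{2222 + \sqrt{2} \sqrt{2}} = \frac{1}{2222 + 2} = \frac{1}{2224}$)
$G{\left(270 \right)} - C = \frac{1}{2224} - -3162071 = \frac{1}{2224} + 3162071 = \frac{7032445905}{2224}$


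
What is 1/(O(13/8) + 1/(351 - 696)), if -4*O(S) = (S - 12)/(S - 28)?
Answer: -291180/29479 ≈ -9.8775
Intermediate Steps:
O(S) = -(-12 + S)/(4*(-28 + S)) (O(S) = -(S - 12)/(4*(S - 28)) = -(-12 + S)/(4*(-28 + S)))
1/(O(13/8) + 1/(351 - 696)) = 1/((12 - 13/8)/(4*(-28 + 13/8)) + 1/(351 - 696)) = 1/((12 - 13/8)/(4*(-28 + 13*(1/8))) + 1/(-345)) = 1/((12 - 1*13/8)/(4*(-28 + 13/8)) - 1/345) = 1/((12 - 13/8)/(4*(-211/8)) - 1/345) = 1/((1/4)*(-8/211)*(83/8) - 1/345) = 1/(-83/844 - 1/345) = 1/(-29479/291180) = -291180/29479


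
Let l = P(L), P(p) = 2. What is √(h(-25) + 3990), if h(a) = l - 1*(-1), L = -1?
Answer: 11*√33 ≈ 63.190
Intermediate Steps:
l = 2
h(a) = 3 (h(a) = 2 - 1*(-1) = 2 + 1 = 3)
√(h(-25) + 3990) = √(3 + 3990) = √3993 = 11*√33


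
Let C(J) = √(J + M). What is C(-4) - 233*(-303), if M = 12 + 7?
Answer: 70599 + √15 ≈ 70603.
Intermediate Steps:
M = 19
C(J) = √(19 + J) (C(J) = √(J + 19) = √(19 + J))
C(-4) - 233*(-303) = √(19 - 4) - 233*(-303) = √15 + 70599 = 70599 + √15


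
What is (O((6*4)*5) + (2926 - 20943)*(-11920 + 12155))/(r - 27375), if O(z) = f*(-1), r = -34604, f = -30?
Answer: 4233965/61979 ≈ 68.313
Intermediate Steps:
O(z) = 30 (O(z) = -30*(-1) = 30)
(O((6*4)*5) + (2926 - 20943)*(-11920 + 12155))/(r - 27375) = (30 + (2926 - 20943)*(-11920 + 12155))/(-34604 - 27375) = (30 - 18017*235)/(-61979) = (30 - 4233995)*(-1/61979) = -4233965*(-1/61979) = 4233965/61979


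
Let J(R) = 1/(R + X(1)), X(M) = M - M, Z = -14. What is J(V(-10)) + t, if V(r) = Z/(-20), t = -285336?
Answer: -1997342/7 ≈ -2.8533e+5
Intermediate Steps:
X(M) = 0
V(r) = 7/10 (V(r) = -14/(-20) = -14*(-1/20) = 7/10)
J(R) = 1/R (J(R) = 1/(R + 0) = 1/R)
J(V(-10)) + t = 1/(7/10) - 285336 = 10/7 - 285336 = -1997342/7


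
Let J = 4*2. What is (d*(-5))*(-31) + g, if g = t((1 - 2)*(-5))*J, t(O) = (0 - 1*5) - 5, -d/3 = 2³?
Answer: -3800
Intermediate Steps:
d = -24 (d = -3*2³ = -3*8 = -24)
t(O) = -10 (t(O) = (0 - 5) - 5 = -5 - 5 = -10)
J = 8
g = -80 (g = -10*8 = -80)
(d*(-5))*(-31) + g = -24*(-5)*(-31) - 80 = 120*(-31) - 80 = -3720 - 80 = -3800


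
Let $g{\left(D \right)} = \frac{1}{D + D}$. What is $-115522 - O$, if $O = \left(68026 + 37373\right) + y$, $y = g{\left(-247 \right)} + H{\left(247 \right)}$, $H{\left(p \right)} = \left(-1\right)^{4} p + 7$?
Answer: $- \frac{109260449}{494} \approx -2.2118 \cdot 10^{5}$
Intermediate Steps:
$g{\left(D \right)} = \frac{1}{2 D}$
$H{\left(p \right)} = 7 + p$ ($H{\left(p \right)} = 1 p + 7 = p + 7 = 7 + p$)
$y = \frac{125475}{494}$ ($y = \frac{1}{2 \left(-247\right)} + \left(7 + 247\right) = \frac{1}{2} \left(- \frac{1}{247}\right) + 254 = - \frac{1}{494} + 254 = \frac{125475}{494} \approx 254.0$)
$O = \frac{52192581}{494}$ ($O = \left(68026 + 37373\right) + \frac{125475}{494} = 105399 + \frac{125475}{494} = \frac{52192581}{494} \approx 1.0565 \cdot 10^{5}$)
$-115522 - O = -115522 - \frac{52192581}{494} = - \frac{109260449}{494}$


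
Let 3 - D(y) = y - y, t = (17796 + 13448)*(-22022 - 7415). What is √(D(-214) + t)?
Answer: 5*I*√36789185 ≈ 30327.0*I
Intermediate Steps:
t = -919729628 (t = 31244*(-29437) = -919729628)
D(y) = 3 (D(y) = 3 - (y - y) = 3 - 1*0 = 3 + 0 = 3)
√(D(-214) + t) = √(3 - 919729628) = √(-919729625) = 5*I*√36789185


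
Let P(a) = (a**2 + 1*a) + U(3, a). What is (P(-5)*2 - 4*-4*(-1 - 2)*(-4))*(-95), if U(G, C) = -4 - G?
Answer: -20710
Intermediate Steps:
P(a) = -7 + a + a**2 (P(a) = (a**2 + 1*a) + (-4 - 1*3) = (a**2 + a) + (-4 - 3) = (a + a**2) - 7 = -7 + a + a**2)
(P(-5)*2 - 4*-4*(-1 - 2)*(-4))*(-95) = ((-7 - 5 + (-5)**2)*2 - 4*-4*(-1 - 2)*(-4))*(-95) = ((-7 - 5 + 25)*2 - 4*-4*(-3)*(-4))*(-95) = (13*2 - 4*12*(-4))*(-95) = (26 - (-192))*(-95) = (26 - 4*(-48))*(-95) = (26 + 192)*(-95) = 218*(-95) = -20710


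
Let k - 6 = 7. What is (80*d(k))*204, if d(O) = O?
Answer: 212160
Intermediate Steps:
k = 13 (k = 6 + 7 = 13)
(80*d(k))*204 = (80*13)*204 = 1040*204 = 212160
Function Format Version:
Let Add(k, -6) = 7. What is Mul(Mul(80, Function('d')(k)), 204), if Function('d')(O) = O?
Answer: 212160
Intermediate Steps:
k = 13 (k = Add(6, 7) = 13)
Mul(Mul(80, Function('d')(k)), 204) = Mul(Mul(80, 13), 204) = Mul(1040, 204) = 212160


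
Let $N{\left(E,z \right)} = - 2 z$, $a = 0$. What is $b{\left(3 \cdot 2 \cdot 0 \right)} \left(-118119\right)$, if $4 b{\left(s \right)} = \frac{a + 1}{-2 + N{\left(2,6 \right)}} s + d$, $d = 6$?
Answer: $- \frac{354357}{2} \approx -1.7718 \cdot 10^{5}$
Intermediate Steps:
$b{\left(s \right)} = \frac{3}{2} - \frac{s}{56}$ ($b{\left(s \right)} = \frac{\frac{0 + 1}{-2 - 12} s + 6}{4} = \frac{1 \frac{1}{-2 - 12} s + 6}{4} = \frac{1 \frac{1}{-14} s + 6}{4} = \frac{1 \left(- \frac{1}{14}\right) s + 6}{4} = \frac{- \frac{s}{14} + 6}{4} = \frac{6 - \frac{s}{14}}{4} = \frac{3}{2} - \frac{s}{56}$)
$b{\left(3 \cdot 2 \cdot 0 \right)} \left(-118119\right) = \left(\frac{3}{2} - \frac{3 \cdot 2 \cdot 0}{56}\right) \left(-118119\right) = \left(\frac{3}{2} - \frac{6 \cdot 0}{56}\right) \left(-118119\right) = \left(\frac{3}{2} - 0\right) \left(-118119\right) = \left(\frac{3}{2} + 0\right) \left(-118119\right) = \frac{3}{2} \left(-118119\right) = - \frac{354357}{2}$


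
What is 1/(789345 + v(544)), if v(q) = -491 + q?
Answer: 1/789398 ≈ 1.2668e-6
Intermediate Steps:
1/(789345 + v(544)) = 1/(789345 + (-491 + 544)) = 1/(789345 + 53) = 1/789398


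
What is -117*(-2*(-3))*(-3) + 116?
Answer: 2222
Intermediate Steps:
-117*(-2*(-3))*(-3) + 116 = -702*(-3) + 116 = -117*(-18) + 116 = 2106 + 116 = 2222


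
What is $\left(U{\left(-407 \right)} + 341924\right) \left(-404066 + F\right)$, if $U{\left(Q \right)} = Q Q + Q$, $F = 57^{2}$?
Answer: $-203280754622$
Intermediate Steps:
$F = 3249$
$U{\left(Q \right)} = Q + Q^{2}$ ($U{\left(Q \right)} = Q^{2} + Q = Q + Q^{2}$)
$\left(U{\left(-407 \right)} + 341924\right) \left(-404066 + F\right) = \left(- 407 \left(1 - 407\right) + 341924\right) \left(-404066 + 3249\right) = \left(\left(-407\right) \left(-406\right) + 341924\right) \left(-400817\right) = \left(165242 + 341924\right) \left(-400817\right) = 507166 \left(-400817\right) = -203280754622$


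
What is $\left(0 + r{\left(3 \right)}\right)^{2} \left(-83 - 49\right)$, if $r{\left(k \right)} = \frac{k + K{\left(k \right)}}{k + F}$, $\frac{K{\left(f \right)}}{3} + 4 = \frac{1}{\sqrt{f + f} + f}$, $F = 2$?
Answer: $- \frac{5544}{25} - \frac{1584 \sqrt{6}}{25} \approx -376.96$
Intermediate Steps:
$K{\left(f \right)} = -12 + \frac{3}{f + \sqrt{2} \sqrt{f}}$ ($K{\left(f \right)} = -12 + \frac{3}{\sqrt{f + f} + f} = -12 + \frac{3}{\sqrt{2 f} + f} = -12 + \frac{3}{\sqrt{2} \sqrt{f} + f} = -12 + \frac{3}{f + \sqrt{2} \sqrt{f}}$)
$r{\left(k \right)} = \frac{k + \frac{3 \left(1 - 4 k - 4 \sqrt{2} \sqrt{k}\right)}{k + \sqrt{2} \sqrt{k}}}{2 + k}$ ($r{\left(k \right)} = \frac{k + \frac{3 \left(1 - 4 k - 4 \sqrt{2} \sqrt{k}\right)}{k + \sqrt{2} \sqrt{k}}}{k + 2} = \frac{k + \frac{3 \left(1 - 4 k - 4 \sqrt{2} \sqrt{k}\right)}{k + \sqrt{2} \sqrt{k}}}{2 + k}$)
$\left(0 + r{\left(3 \right)}\right)^{2} \left(-83 - 49\right) = \left(0 + \frac{3 - 36 + 3 \left(3 + \sqrt{2} \sqrt{3}\right) - 12 \sqrt{2} \sqrt{3}}{\left(2 + 3\right) \left(3 + \sqrt{2} \sqrt{3}\right)}\right)^{2} \left(-83 - 49\right) = \left(0 + \frac{3 - 36 + 3 \left(3 + \sqrt{6}\right) - 12 \sqrt{6}}{5 \left(3 + \sqrt{6}\right)}\right)^{2} \left(-132\right) = \left(0 + \frac{3 - 36 + \left(9 + 3 \sqrt{6}\right) - 12 \sqrt{6}}{5 \left(3 + \sqrt{6}\right)}\right)^{2} \left(-132\right) = \left(0 + \frac{-24 - 9 \sqrt{6}}{5 \left(3 + \sqrt{6}\right)}\right)^{2} \left(-132\right) = \left(\frac{-24 - 9 \sqrt{6}}{5 \left(3 + \sqrt{6}\right)}\right)^{2} \left(-132\right) = \frac{\left(-24 - 9 \sqrt{6}\right)^{2}}{25 \left(3 + \sqrt{6}\right)^{2}} \left(-132\right) = - \frac{132 \left(-24 - 9 \sqrt{6}\right)^{2}}{25 \left(3 + \sqrt{6}\right)^{2}}$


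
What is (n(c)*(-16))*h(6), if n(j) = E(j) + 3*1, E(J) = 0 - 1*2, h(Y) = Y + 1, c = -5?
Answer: -112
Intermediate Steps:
h(Y) = 1 + Y
E(J) = -2 (E(J) = 0 - 2 = -2)
n(j) = 1 (n(j) = -2 + 3*1 = -2 + 3 = 1)
(n(c)*(-16))*h(6) = (1*(-16))*(1 + 6) = -16*7 = -112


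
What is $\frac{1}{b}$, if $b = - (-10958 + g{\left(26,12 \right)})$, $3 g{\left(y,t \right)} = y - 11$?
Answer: $\frac{1}{10953} \approx 9.1299 \cdot 10^{-5}$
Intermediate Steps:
$g{\left(y,t \right)} = - \frac{11}{3} + \frac{y}{3}$ ($g{\left(y,t \right)} = \frac{y - 11}{3} = \frac{-11 + y}{3} = - \frac{11}{3} + \frac{y}{3}$)
$b = 10953$ ($b = - (-10958 + \left(- \frac{11}{3} + \frac{1}{3} \cdot 26\right)) = - (-10958 + \left(- \frac{11}{3} + \frac{26}{3}\right)) = - (-10958 + 5) = \left(-1\right) \left(-10953\right) = 10953$)
$\frac{1}{b} = \frac{1}{10953}$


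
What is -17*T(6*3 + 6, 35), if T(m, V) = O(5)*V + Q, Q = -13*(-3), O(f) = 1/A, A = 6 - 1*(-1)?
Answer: -748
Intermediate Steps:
A = 7 (A = 6 + 1 = 7)
O(f) = 1/7
Q = 39
T(m, V) = 39 + V/7 (T(m, V) = V/7 + 39 = 39 + V/7)
-17*T(6*3 + 6, 35) = -17*(39 + (1/7)*35) = -17*(39 + 5) = -17*44 = -748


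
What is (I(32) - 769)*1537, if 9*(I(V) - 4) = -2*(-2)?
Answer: -10576097/9 ≈ -1.1751e+6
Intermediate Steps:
I(V) = 40/9 (I(V) = 4 + (-2*(-2))/9 = 4 + (⅑)*4 = 4 + 4/9 = 40/9)
(I(32) - 769)*1537 = (40/9 - 769)*1537 = -6881/9*1537 = -10576097/9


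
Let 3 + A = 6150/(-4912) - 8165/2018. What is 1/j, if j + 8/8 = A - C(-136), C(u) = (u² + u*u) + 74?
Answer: -2478104/91876444575 ≈ -2.6972e-5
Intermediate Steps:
A = -20563607/2478104 (A = -3 + (6150/(-4912) - 8165/2018) = -3 + (6150*(-1/4912) - 8165*1/2018) = -3 + (-3075/2456 - 8165/2018) = -3 - 13129295/2478104 = -20563607/2478104 ≈ -8.2981)
C(u) = 74 + 2*u² (C(u) = (u² + u²) + 74 = 2*u² + 74 = 74 + 2*u²)
j = -91876444575/2478104 (j = -1 + (-20563607/2478104 - (74 + 2*(-136)²)) = -1 + (-20563607/2478104 - (74 + 2*18496)) = -1 + (-20563607/2478104 - (74 + 36992)) = -1 + (-20563607/2478104 - 1*37066) = -1 + (-20563607/2478104 - 37066) = -1 - 91873966471/2478104 = -91876444575/2478104 ≈ -37075.)
1/j = 1/(-91876444575/2478104) = -2478104/91876444575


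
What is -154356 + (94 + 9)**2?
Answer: -143747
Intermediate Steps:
-154356 + (94 + 9)**2 = -154356 + 103**2 = -154356 + 10609 = -143747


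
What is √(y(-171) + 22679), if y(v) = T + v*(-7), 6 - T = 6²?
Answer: √23846 ≈ 154.42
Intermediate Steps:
T = -30 (T = 6 - 1*6² = 6 - 1*36 = 6 - 36 = -30)
y(v) = -30 - 7*v (y(v) = -30 + v*(-7) = -30 - 7*v)
√(y(-171) + 22679) = √((-30 - 7*(-171)) + 22679) = √((-30 + 1197) + 22679) = √(1167 + 22679) = √23846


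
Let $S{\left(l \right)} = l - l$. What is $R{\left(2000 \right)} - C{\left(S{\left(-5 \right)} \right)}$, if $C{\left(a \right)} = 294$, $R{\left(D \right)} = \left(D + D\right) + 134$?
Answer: $3840$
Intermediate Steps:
$R{\left(D \right)} = 134 + 2 D$ ($R{\left(D \right)} = 2 D + 134 = 134 + 2 D$)
$S{\left(l \right)} = 0$
$R{\left(2000 \right)} - C{\left(S{\left(-5 \right)} \right)} = \left(134 + 2 \cdot 2000\right) - 294 = \left(134 + 4000\right) - 294 = 4134 - 294 = 3840$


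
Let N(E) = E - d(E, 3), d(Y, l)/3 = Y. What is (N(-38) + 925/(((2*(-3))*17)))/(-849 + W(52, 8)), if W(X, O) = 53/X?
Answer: -177502/2248845 ≈ -0.078930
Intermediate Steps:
d(Y, l) = 3*Y
N(E) = -2*E (N(E) = E - 3*E = -2*E)
(N(-38) + 925/(((2*(-3))*17)))/(-849 + W(52, 8)) = (-2*(-38) + 925/(((2*(-3))*17)))/(-849 + 53/52) = (76 + 925/((-6*17)))/(-849 + 53*(1/52)) = (76 + 925/(-102))/(-849 + 53/52) = (76 + 925*(-1/102))/(-44095/52) = (76 - 925/102)*(-52/44095) = (6827/102)*(-52/44095) = -177502/2248845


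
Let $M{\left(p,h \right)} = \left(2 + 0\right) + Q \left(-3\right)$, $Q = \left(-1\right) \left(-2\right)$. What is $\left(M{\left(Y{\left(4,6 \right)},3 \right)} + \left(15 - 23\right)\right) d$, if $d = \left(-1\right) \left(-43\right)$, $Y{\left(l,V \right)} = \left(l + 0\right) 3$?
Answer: $-516$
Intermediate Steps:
$Q = 2$
$Y{\left(l,V \right)} = 3 l$ ($Y{\left(l,V \right)} = l 3 = 3 l$)
$M{\left(p,h \right)} = -4$ ($M{\left(p,h \right)} = \left(2 + 0\right) + 2 \left(-3\right) = 2 - 6 = -4$)
$d = 43$
$\left(M{\left(Y{\left(4,6 \right)},3 \right)} + \left(15 - 23\right)\right) d = \left(-4 + \left(15 - 23\right)\right) 43 = \left(-4 - 8\right) 43 = \left(-12\right) 43 = -516$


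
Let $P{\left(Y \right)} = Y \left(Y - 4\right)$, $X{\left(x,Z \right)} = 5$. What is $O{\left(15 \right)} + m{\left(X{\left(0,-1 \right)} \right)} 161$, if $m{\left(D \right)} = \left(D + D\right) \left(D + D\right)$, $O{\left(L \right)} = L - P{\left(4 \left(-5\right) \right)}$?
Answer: $15635$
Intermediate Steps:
$P{\left(Y \right)} = Y \left(-4 + Y\right)$
$O{\left(L \right)} = -480 + L$ ($O{\left(L \right)} = L - 4 \left(-5\right) \left(-4 + 4 \left(-5\right)\right) = L - - 20 \left(-4 - 20\right) = L - \left(-20\right) \left(-24\right) = L - 480 = -480 + L$)
$m{\left(D \right)} = 4 D^{2}$ ($m{\left(D \right)} = 2 D 2 D = 4 D^{2}$)
$O{\left(15 \right)} + m{\left(X{\left(0,-1 \right)} \right)} 161 = \left(-480 + 15\right) + 4 \cdot 5^{2} \cdot 161 = -465 + 4 \cdot 25 \cdot 161 = -465 + 100 \cdot 161 = -465 + 16100 = 15635$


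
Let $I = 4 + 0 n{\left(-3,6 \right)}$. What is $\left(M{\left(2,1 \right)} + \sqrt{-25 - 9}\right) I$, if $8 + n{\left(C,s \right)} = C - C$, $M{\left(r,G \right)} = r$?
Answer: $8 + 4 i \sqrt{34} \approx 8.0 + 23.324 i$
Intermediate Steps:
$n{\left(C,s \right)} = -8$ ($n{\left(C,s \right)} = -8 + \left(C - C\right) = -8 + 0 = -8$)
$I = 4$ ($I = 4 + 0 \left(-8\right) = 4 + 0 = 4$)
$\left(M{\left(2,1 \right)} + \sqrt{-25 - 9}\right) I = \left(2 + \sqrt{-25 - 9}\right) 4 = \left(2 + \sqrt{-34}\right) 4 = \left(2 + i \sqrt{34}\right) 4 = 8 + 4 i \sqrt{34}$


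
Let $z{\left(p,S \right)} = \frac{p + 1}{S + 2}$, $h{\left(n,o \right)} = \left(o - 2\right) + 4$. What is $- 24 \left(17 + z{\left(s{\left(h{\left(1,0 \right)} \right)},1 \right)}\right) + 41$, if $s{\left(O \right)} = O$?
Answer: $-391$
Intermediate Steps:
$h{\left(n,o \right)} = 2 + o$ ($h{\left(n,o \right)} = \left(-2 + o\right) + 4 = 2 + o$)
$z{\left(p,S \right)} = \frac{1 + p}{2 + S}$
$- 24 \left(17 + z{\left(s{\left(h{\left(1,0 \right)} \right)},1 \right)}\right) + 41 = - 24 \left(17 + \frac{1 + \left(2 + 0\right)}{2 + 1}\right) + 41 = - 24 \left(17 + \frac{1 + 2}{3}\right) + 41 = - 24 \left(17 + \frac{1}{3} \cdot 3\right) + 41 = - 24 \left(17 + 1\right) + 41 = \left(-24\right) 18 + 41 = -432 + 41 = -391$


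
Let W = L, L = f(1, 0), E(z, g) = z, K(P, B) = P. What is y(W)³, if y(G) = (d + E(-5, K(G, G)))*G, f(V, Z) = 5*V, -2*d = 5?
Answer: -421875/8 ≈ -52734.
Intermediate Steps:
d = -5/2 (d = -½*5 = -5/2 ≈ -2.5000)
L = 5 (L = 5*1 = 5)
W = 5
y(G) = -15*G/2 (y(G) = (-5/2 - 5)*G = -15*G/2)
y(W)³ = (-15/2*5)³ = (-75/2)³ = -421875/8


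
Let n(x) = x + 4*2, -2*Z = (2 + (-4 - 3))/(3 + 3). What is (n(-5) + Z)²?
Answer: 1681/144 ≈ 11.674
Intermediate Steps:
Z = 5/12 (Z = -(2 + (-4 - 3))/(2*(3 + 3)) = -(2 - 7)/(2*6) = -(-5)/(2*6) = -½*(-⅚) = 5/12 ≈ 0.41667)
n(x) = 8 + x (n(x) = x + 8 = 8 + x)
(n(-5) + Z)² = ((8 - 5) + 5/12)² = (3 + 5/12)² = (41/12)² = 1681/144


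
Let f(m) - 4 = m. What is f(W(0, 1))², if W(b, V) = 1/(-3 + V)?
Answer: 49/4 ≈ 12.250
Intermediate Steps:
f(m) = 4 + m
f(W(0, 1))² = (4 + 1/(-3 + 1))² = (4 + 1/(-2))² = (4 - ½)² = (7/2)² = 49/4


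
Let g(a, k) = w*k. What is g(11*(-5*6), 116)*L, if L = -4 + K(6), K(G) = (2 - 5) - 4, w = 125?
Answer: -159500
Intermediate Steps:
g(a, k) = 125*k
K(G) = -7 (K(G) = -3 - 4 = -7)
L = -11 (L = -4 - 7 = -11)
g(11*(-5*6), 116)*L = (125*116)*(-11) = 14500*(-11) = -159500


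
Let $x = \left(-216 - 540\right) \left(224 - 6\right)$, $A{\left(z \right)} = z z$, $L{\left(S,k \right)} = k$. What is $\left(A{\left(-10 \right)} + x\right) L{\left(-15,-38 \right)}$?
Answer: $6258904$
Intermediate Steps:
$A{\left(z \right)} = z^{2}$
$x = -164808$ ($x = \left(-756\right) 218 = -164808$)
$\left(A{\left(-10 \right)} + x\right) L{\left(-15,-38 \right)} = \left(\left(-10\right)^{2} - 164808\right) \left(-38\right) = \left(100 - 164808\right) \left(-38\right) = \left(-164708\right) \left(-38\right) = 6258904$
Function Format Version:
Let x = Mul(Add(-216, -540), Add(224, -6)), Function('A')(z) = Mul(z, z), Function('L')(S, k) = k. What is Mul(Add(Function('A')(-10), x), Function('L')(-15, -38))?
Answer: 6258904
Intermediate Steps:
Function('A')(z) = Pow(z, 2)
x = -164808 (x = Mul(-756, 218) = -164808)
Mul(Add(Function('A')(-10), x), Function('L')(-15, -38)) = Mul(Add(Pow(-10, 2), -164808), -38) = Mul(Add(100, -164808), -38) = Mul(-164708, -38) = 6258904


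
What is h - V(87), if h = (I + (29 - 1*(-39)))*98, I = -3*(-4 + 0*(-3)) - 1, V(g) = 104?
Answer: 7638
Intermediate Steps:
I = 11 (I = -3*(-4 + 0) - 1 = -3*(-4) - 1 = 12 - 1 = 11)
h = 7742 (h = (11 + (29 - 1*(-39)))*98 = (11 + (29 + 39))*98 = (11 + 68)*98 = 79*98 = 7742)
h - V(87) = 7742 - 1*104 = 7742 - 104 = 7638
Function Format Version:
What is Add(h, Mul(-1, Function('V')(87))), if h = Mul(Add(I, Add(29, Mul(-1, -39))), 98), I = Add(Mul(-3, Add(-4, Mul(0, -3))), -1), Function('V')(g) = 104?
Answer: 7638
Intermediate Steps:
I = 11 (I = Add(Mul(-3, Add(-4, 0)), -1) = Add(Mul(-3, -4), -1) = Add(12, -1) = 11)
h = 7742 (h = Mul(Add(11, Add(29, Mul(-1, -39))), 98) = Mul(Add(11, Add(29, 39)), 98) = Mul(Add(11, 68), 98) = Mul(79, 98) = 7742)
Add(h, Mul(-1, Function('V')(87))) = Add(7742, Mul(-1, 104)) = Add(7742, -104) = 7638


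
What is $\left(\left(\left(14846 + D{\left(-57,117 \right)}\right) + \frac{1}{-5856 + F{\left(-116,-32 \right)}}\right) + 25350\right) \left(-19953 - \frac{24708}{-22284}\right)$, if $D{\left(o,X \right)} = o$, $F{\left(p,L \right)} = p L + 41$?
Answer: $- \frac{3127532188753192}{3905271} \approx -8.0085 \cdot 10^{8}$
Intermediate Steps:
$F{\left(p,L \right)} = 41 + L p$ ($F{\left(p,L \right)} = L p + 41 = 41 + L p$)
$\left(\left(\left(14846 + D{\left(-57,117 \right)}\right) + \frac{1}{-5856 + F{\left(-116,-32 \right)}}\right) + 25350\right) \left(-19953 - \frac{24708}{-22284}\right) = \left(\left(\left(14846 - 57\right) + \frac{1}{-5856 + \left(41 - -3712\right)}\right) + 25350\right) \left(-19953 - \frac{24708}{-22284}\right) = \left(\left(14789 + \frac{1}{-5856 + \left(41 + 3712\right)}\right) + 25350\right) \left(-19953 - - \frac{2059}{1857}\right) = \left(\left(14789 + \frac{1}{-5856 + 3753}\right) + 25350\right) \left(-19953 + \frac{2059}{1857}\right) = \left(\left(14789 + \frac{1}{-2103}\right) + 25350\right) \left(- \frac{37050662}{1857}\right) = \left(\left(14789 - \frac{1}{2103}\right) + 25350\right) \left(- \frac{37050662}{1857}\right) = \left(\frac{31101266}{2103} + 25350\right) \left(- \frac{37050662}{1857}\right) = \frac{84412316}{2103} \left(- \frac{37050662}{1857}\right) = - \frac{3127532188753192}{3905271}$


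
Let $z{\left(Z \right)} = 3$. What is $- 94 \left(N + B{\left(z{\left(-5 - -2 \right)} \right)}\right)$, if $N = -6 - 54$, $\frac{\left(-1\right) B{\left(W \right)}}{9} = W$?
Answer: $8178$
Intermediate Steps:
$B{\left(W \right)} = - 9 W$
$N = -60$ ($N = -6 - 54 = -60$)
$- 94 \left(N + B{\left(z{\left(-5 - -2 \right)} \right)}\right) = - 94 \left(-60 - 27\right) = \left(-94\right) \left(-87\right) = 8178$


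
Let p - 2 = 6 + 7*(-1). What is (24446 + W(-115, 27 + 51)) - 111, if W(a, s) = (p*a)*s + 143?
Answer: 15508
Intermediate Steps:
p = 1 (p = 2 + (6 + 7*(-1)) = 2 + (6 - 7) = 2 - 1 = 1)
W(a, s) = 143 + a*s (W(a, s) = (1*a)*s + 143 = a*s + 143 = 143 + a*s)
(24446 + W(-115, 27 + 51)) - 111 = (24446 + (143 - 115*(27 + 51))) - 111 = (24446 + (143 - 115*78)) - 111 = (24446 + (143 - 8970)) - 111 = (24446 - 8827) - 111 = 15619 - 111 = 15508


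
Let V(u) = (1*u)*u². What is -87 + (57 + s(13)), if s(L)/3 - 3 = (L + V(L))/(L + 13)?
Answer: 234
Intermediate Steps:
V(u) = u³ (V(u) = u*u² = u³)
s(L) = 9 + 3*(L + L³)/(13 + L) (s(L) = 9 + 3*((L + L³)/(L + 13)) = 9 + 3*((L + L³)/(13 + L)) = 9 + 3*(L + L³)/(13 + L))
-87 + (57 + s(13)) = -87 + (57 + 3*(39 + 13³ + 4*13)/(13 + 13)) = -87 + (57 + 3*(39 + 2197 + 52)/26) = -87 + (57 + 3*(1/26)*2288) = -87 + (57 + 264) = -87 + 321 = 234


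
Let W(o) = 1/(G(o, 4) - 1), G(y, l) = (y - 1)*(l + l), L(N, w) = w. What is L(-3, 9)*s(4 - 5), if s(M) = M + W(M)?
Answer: -162/17 ≈ -9.5294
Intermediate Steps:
G(y, l) = 2*l*(-1 + y) (G(y, l) = (-1 + y)*(2*l) = 2*l*(-1 + y))
W(o) = 1/(-9 + 8*o) (W(o) = 1/(2*4*(-1 + o) - 1) = 1/((-8 + 8*o) - 1) = 1/(-9 + 8*o))
s(M) = M + 1/(-9 + 8*M)
L(-3, 9)*s(4 - 5) = 9*((1 + (4 - 5)*(-9 + 8*(4 - 5)))/(-9 + 8*(4 - 5))) = 9*((1 - (-9 + 8*(-1)))/(-9 + 8*(-1))) = 9*((1 - (-9 - 8))/(-9 - 8)) = 9*((1 - 1*(-17))/(-17)) = 9*(-(1 + 17)/17) = 9*(-1/17*18) = 9*(-18/17) = -162/17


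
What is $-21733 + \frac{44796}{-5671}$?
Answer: $- \frac{123292639}{5671} \approx -21741.0$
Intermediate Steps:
$-21733 + \frac{44796}{-5671} = -21733 + 44796 \left(- \frac{1}{5671}\right) = -21733 - \frac{44796}{5671} = - \frac{123292639}{5671}$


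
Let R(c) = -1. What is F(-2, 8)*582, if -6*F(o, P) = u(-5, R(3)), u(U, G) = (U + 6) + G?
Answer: 0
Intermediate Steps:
u(U, G) = 6 + G + U (u(U, G) = (6 + U) + G = 6 + G + U)
F(o, P) = 0 (F(o, P) = -(6 - 1 - 5)/6 = -1/6*0 = 0)
F(-2, 8)*582 = 0*582 = 0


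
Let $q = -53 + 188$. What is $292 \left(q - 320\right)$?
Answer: $-54020$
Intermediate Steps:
$q = 135$
$292 \left(q - 320\right) = 292 \left(135 - 320\right) = 292 \left(-185\right) = -54020$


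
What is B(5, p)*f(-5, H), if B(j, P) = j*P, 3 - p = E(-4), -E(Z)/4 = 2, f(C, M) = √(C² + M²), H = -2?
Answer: 55*√29 ≈ 296.18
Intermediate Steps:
E(Z) = -8 (E(Z) = -4*2 = -8)
p = 11 (p = 3 - 1*(-8) = 3 + 8 = 11)
B(j, P) = P*j
B(5, p)*f(-5, H) = (11*5)*√((-5)² + (-2)²) = 55*√(25 + 4) = 55*√29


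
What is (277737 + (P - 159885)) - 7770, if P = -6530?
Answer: 103552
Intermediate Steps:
(277737 + (P - 159885)) - 7770 = (277737 + (-6530 - 159885)) - 7770 = (277737 - 166415) - 7770 = 111322 - 7770 = 103552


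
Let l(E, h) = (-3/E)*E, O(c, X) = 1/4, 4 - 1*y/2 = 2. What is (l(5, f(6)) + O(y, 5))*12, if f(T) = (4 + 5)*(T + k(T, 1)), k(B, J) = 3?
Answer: -33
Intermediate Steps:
y = 4 (y = 8 - 2*2 = 8 - 4 = 4)
O(c, X) = ¼
f(T) = 27 + 9*T (f(T) = (4 + 5)*(T + 3) = 9*(3 + T) = 27 + 9*T)
l(E, h) = -3
(l(5, f(6)) + O(y, 5))*12 = (-3 + ¼)*12 = -11/4*12 = -33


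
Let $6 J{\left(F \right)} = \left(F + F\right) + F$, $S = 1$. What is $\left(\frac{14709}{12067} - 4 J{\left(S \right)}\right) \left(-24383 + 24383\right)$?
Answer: $0$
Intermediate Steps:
$J{\left(F \right)} = \frac{F}{2}$ ($J{\left(F \right)} = \frac{\left(F + F\right) + F}{6} = \frac{2 F + F}{6} = \frac{3 F}{6} = \frac{F}{2}$)
$\left(\frac{14709}{12067} - 4 J{\left(S \right)}\right) \left(-24383 + 24383\right) = \left(\frac{14709}{12067} - 4 \cdot \frac{1}{2} \cdot 1\right) \left(-24383 + 24383\right) = \left(14709 \cdot \frac{1}{12067} - 2\right) 0 = \left(\frac{14709}{12067} - 2\right) 0 = \left(- \frac{9425}{12067}\right) 0 = 0$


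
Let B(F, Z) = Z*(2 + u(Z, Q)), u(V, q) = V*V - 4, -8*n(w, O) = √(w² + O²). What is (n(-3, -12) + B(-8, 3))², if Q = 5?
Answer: 28377/64 - 63*√17/4 ≈ 378.45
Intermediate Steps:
n(w, O) = -√(O² + w²)/8 (n(w, O) = -√(w² + O²)/8 = -√(O² + w²)/8)
u(V, q) = -4 + V² (u(V, q) = V² - 4 = -4 + V²)
B(F, Z) = Z*(-2 + Z²) (B(F, Z) = Z*(2 + (-4 + Z²)) = Z*(-2 + Z²))
(n(-3, -12) + B(-8, 3))² = (-√((-12)² + (-3)²)/8 + 3*(-2 + 3²))² = (-√(144 + 9)/8 + 3*(-2 + 9))² = (-3*√17/8 + 3*7)² = (-3*√17/8 + 21)² = (21 - 3*√17/8)²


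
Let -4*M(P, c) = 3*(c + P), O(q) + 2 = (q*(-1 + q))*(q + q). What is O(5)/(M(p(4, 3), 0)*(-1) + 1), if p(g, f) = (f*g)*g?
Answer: 198/37 ≈ 5.3513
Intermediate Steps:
p(g, f) = f*g²
O(q) = -2 + 2*q²*(-1 + q) (O(q) = -2 + (q*(-1 + q))*(q + q) = -2 + (q*(-1 + q))*(2*q) = -2 + 2*q²*(-1 + q))
M(P, c) = -3*P/4 - 3*c/4 (M(P, c) = -3*(c + P)/4 = -3*(P + c)/4 = -(3*P + 3*c)/4 = -3*P/4 - 3*c/4)
O(5)/(M(p(4, 3), 0)*(-1) + 1) = (-2 - 2*5² + 2*5³)/((-9*4²/4 - ¾*0)*(-1) + 1) = (-2 - 2*25 + 2*125)/((-9*16/4 + 0)*(-1) + 1) = (-2 - 50 + 250)/((-¾*48 + 0)*(-1) + 1) = 198/((-36 + 0)*(-1) + 1) = 198/(-36*(-1) + 1) = 198/(36 + 1) = 198/37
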